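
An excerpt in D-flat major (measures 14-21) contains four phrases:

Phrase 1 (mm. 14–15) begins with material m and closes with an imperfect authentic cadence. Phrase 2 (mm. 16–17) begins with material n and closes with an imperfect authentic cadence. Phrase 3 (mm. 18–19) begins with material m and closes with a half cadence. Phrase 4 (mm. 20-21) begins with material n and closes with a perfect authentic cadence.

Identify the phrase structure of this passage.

parallel double period

Four phrases in two halves: the first half (mm. 14–17) ends with an imperfect authentic cadence, the second (measures 18–21) with a perfect authentic cadence — a large antecedent–consequent pair, i.e. a double period.
Phrase 3 begins with the same material as phrase 1, making it parallel.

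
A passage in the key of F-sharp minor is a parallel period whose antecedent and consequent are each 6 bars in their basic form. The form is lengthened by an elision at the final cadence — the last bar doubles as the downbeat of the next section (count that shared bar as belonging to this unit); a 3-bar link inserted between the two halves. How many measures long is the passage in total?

Basic parallel period: 6 + 6 = 12 bars.
12 (basic form) + 3 (link) = 15.
The elision shares a bar with the next section but does not change this unit's count.

15 measures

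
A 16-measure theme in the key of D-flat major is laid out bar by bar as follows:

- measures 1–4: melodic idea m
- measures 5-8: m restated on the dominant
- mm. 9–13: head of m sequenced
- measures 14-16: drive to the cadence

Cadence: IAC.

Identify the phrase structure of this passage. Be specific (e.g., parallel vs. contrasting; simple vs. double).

Basic idea (bars 1–4) + its repetition (mm. 5-8) form the presentation; fragmentation and cadence (bars 9–16) form the continuation — the 16-bar whole is a sentence.

sentence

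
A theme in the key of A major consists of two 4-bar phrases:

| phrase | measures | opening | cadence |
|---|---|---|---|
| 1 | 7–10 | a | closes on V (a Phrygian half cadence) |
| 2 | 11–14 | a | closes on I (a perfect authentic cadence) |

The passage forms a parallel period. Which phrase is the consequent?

The phrase ending with the weaker cadence (Phrygian half cadence) is the antecedent; the one ending more conclusively (perfect authentic cadence) is the consequent. The consequent is phrase 2.

phrase 2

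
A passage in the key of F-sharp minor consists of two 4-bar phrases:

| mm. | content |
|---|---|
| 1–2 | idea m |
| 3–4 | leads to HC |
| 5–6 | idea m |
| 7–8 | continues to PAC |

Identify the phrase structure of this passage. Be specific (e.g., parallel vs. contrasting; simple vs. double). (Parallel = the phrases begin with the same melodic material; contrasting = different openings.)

parallel period

Phrase 1 ends with a half cadence (weaker) and phrase 2 with a perfect authentic cadence (stronger): antecedent + consequent = a period.
The two phrases open with the same material (m / m), so the period is parallel.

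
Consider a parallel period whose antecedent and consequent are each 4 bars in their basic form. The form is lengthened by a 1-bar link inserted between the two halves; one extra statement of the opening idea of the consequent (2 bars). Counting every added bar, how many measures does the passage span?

Basic parallel period: 4 + 4 = 8 bars.
8 (basic form) + 1 (link) + 2 (extra statement) = 11.

11 measures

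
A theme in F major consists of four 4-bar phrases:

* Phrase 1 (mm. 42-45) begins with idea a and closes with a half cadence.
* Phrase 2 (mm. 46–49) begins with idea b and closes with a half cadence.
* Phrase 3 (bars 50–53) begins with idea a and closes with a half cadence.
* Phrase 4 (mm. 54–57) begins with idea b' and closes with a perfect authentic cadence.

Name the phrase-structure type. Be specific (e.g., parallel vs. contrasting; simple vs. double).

parallel double period

Four phrases in two halves: the first half (mm. 42–49) ends with a half cadence, the second (mm. 50-57) with a perfect authentic cadence — a large antecedent–consequent pair, i.e. a double period.
Phrase 3 begins with the same material as phrase 1, making it parallel.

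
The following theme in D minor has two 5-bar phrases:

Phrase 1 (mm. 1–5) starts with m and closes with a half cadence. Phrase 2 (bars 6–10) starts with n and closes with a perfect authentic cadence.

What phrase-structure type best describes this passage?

Phrase 1 ends with a half cadence (weaker) and phrase 2 with a perfect authentic cadence (stronger): antecedent + consequent = a period.
The two phrases open with different material (m / n), so the period is contrasting.

contrasting period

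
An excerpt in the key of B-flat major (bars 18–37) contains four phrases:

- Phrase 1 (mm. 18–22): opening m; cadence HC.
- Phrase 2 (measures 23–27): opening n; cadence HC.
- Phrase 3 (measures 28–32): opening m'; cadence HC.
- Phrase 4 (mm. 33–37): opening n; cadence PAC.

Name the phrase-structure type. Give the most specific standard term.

Four phrases in two halves: the first half (mm. 18–27) ends with a half cadence, the second (bars 28–37) with a perfect authentic cadence — a large antecedent–consequent pair, i.e. a double period.
Phrase 3 begins with the same material as phrase 1, making it parallel.

parallel double period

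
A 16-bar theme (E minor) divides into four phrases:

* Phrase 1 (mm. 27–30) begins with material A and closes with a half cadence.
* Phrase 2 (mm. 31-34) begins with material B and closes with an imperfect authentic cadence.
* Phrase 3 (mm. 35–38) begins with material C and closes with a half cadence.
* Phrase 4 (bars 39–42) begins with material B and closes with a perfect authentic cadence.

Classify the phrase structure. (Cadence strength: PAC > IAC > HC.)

Four phrases in two halves: the first half (mm. 27–34) ends with an imperfect authentic cadence, the second (mm. 35–42) with a perfect authentic cadence — a large antecedent–consequent pair, i.e. a double period.
Phrase 3 begins with different material from phrase 1, making it contrasting.

contrasting double period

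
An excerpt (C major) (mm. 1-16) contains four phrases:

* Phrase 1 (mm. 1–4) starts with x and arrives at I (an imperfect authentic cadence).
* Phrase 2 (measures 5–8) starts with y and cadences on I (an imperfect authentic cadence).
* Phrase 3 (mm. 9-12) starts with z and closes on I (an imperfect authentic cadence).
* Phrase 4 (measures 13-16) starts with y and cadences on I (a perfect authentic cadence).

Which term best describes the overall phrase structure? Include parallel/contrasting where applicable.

contrasting double period

Four phrases in two halves: the first half (measures 1-8) ends with an imperfect authentic cadence, the second (measures 9–16) with a perfect authentic cadence — a large antecedent–consequent pair, i.e. a double period.
Phrase 3 begins with different material from phrase 1, making it contrasting.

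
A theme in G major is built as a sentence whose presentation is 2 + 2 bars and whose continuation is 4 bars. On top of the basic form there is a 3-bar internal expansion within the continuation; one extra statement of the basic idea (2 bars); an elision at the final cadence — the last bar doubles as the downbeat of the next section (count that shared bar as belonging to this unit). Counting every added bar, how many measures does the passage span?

Basic sentence: 2 + 2 + 4 = 8 bars.
8 (basic form) + 3 (internal expansion) + 2 (extra statement) = 13.
The elision shares a bar with the next section but does not change this unit's count.

13 measures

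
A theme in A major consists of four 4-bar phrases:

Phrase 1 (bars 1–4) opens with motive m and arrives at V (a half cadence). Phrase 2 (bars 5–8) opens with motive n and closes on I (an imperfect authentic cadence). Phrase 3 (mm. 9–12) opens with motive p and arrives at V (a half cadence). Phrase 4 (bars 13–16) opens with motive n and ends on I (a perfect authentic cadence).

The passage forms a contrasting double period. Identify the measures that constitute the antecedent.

In a double period the four phrases pair into a large antecedent (phrases 1–2, ending imperfect authentic cadence) and a large consequent (phrases 3–4, ending perfect authentic cadence). The antecedent spans measures 1–8.

measures 1–8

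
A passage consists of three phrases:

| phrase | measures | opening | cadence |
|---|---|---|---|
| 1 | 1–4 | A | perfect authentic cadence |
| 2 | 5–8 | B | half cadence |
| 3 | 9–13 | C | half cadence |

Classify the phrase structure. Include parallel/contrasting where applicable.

The final phrase closes with a half cadence, which is not stronger than the preceding half cadence; the 3 phrases lack an overall antecedent–consequent design and so form a phrase group.

phrase group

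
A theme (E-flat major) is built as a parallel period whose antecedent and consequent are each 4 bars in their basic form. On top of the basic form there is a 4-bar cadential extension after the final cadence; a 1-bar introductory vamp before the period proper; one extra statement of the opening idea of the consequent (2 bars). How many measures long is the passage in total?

Basic parallel period: 4 + 4 = 8 bars.
8 (basic form) + 4 (cadential extension) + 1 (introduction) + 2 (extra statement) = 15.

15 measures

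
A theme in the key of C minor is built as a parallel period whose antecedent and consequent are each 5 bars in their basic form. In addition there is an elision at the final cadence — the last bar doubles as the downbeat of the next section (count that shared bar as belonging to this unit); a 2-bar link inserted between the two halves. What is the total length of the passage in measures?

Basic parallel period: 5 + 5 = 10 bars.
10 (basic form) + 2 (link) = 12.
The elision shares a bar with the next section but does not change this unit's count.

12 measures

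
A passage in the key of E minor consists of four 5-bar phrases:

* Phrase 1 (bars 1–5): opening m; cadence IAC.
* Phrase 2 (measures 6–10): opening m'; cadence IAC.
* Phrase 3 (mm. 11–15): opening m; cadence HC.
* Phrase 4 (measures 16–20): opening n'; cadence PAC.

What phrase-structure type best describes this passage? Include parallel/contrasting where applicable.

Four phrases in two halves: the first half (bars 1-10) ends with an imperfect authentic cadence, the second (mm. 11–20) with a perfect authentic cadence — a large antecedent–consequent pair, i.e. a double period.
Phrase 3 begins with the same material as phrase 1, making it parallel.

parallel double period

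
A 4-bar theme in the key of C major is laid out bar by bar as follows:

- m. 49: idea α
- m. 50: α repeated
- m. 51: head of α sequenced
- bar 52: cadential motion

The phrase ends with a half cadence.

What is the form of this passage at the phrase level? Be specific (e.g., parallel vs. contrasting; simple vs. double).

sentence

Basic idea (m. 49) + its repetition (m. 50) form the presentation; fragmentation and cadence (mm. 51–52) form the continuation — the 4-bar whole is a sentence.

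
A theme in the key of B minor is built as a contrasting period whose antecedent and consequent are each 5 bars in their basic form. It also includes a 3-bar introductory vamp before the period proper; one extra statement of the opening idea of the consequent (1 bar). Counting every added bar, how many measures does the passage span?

14 measures

Basic contrasting period: 5 + 5 = 10 bars.
10 (basic form) + 3 (introduction) + 1 (extra statement) = 14.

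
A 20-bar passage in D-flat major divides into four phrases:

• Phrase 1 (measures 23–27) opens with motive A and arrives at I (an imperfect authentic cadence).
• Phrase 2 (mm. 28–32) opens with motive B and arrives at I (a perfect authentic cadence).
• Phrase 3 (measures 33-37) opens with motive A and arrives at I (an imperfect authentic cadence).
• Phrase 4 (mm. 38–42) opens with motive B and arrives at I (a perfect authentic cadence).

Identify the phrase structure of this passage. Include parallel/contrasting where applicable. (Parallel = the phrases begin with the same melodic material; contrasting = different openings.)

The cadence pattern IAC–PAC–IAC–PAC is weak–strong twice, and phrases 3–4 restate phrases 1–2: a period heard twice, not a double period (which would end weakly at phrase 2).

repeated period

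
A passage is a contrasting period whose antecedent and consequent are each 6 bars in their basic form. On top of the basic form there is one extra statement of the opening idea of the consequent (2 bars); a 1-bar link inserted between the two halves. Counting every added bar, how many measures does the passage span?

Basic contrasting period: 6 + 6 = 12 bars.
12 (basic form) + 2 (extra statement) + 1 (link) = 15.

15 measures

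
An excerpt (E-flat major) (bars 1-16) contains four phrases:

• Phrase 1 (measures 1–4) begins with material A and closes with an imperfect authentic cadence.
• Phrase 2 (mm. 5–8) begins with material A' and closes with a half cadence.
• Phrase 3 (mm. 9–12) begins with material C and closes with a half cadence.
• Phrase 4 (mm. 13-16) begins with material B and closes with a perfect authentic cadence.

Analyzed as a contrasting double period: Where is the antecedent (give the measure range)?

In a double period the four phrases pair into a large antecedent (phrases 1–2, ending half cadence) and a large consequent (phrases 3–4, ending perfect authentic cadence). The antecedent spans bars 1-8.

measures 1–8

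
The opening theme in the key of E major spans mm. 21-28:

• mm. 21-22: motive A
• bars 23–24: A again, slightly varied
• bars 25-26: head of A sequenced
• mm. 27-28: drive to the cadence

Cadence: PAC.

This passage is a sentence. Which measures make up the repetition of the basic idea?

measures 23–24

The presentation of a sentence is the basic idea (bars 21–22) plus its repetition (mm. 23–24); the repetition of the basic idea is therefore mm. 23–24.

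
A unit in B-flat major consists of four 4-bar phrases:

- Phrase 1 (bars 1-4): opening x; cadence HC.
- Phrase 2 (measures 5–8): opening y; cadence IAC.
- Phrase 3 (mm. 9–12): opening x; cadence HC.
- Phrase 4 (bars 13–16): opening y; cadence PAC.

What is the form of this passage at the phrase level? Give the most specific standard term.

Four phrases in two halves: the first half (mm. 1–8) ends with an imperfect authentic cadence, the second (measures 9-16) with a perfect authentic cadence — a large antecedent–consequent pair, i.e. a double period.
Phrase 3 begins with the same material as phrase 1, making it parallel.

parallel double period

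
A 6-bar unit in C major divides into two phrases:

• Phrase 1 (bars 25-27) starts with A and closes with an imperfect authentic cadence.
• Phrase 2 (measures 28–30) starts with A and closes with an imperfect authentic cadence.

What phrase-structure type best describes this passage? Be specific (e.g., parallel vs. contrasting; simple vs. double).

Both phrases have the same opening (A) and the same cadence (imperfect authentic cadence): the second is a restatement, not a consequent, so this is a repeated phrase rather than a period.

repeated phrase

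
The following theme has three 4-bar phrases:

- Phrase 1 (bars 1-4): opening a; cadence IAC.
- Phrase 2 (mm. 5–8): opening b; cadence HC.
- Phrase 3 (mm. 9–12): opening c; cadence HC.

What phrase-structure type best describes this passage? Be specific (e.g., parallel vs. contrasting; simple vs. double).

The final phrase closes with a half cadence, which is not stronger than the preceding half cadence; the 3 phrases lack an overall antecedent–consequent design and so form a phrase group.

phrase group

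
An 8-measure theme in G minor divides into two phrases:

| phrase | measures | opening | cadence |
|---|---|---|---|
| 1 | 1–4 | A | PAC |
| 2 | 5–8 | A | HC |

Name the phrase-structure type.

The second phrase closes with a half cadence, which is not stronger than the first phrase's perfect authentic cadence; without a weak→strong cadential pair there is no antecedent–consequent relationship, so this is a phrase group rather than a period.

phrase group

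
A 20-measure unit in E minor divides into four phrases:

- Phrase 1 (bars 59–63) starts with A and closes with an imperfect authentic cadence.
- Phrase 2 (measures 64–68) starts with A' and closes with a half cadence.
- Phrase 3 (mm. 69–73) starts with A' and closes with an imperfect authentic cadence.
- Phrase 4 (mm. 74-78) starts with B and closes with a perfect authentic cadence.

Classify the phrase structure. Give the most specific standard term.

parallel double period

Four phrases in two halves: the first half (bars 59–68) ends with a half cadence, the second (measures 69–78) with a perfect authentic cadence — a large antecedent–consequent pair, i.e. a double period.
Phrase 3 begins with the same material as phrase 1, making it parallel.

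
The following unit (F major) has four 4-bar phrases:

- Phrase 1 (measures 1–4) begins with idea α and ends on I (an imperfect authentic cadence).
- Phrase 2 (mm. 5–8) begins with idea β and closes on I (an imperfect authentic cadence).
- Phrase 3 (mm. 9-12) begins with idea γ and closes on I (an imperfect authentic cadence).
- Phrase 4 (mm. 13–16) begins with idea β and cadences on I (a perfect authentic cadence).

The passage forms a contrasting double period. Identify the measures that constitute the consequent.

In a double period the four phrases pair into a large antecedent (phrases 1–2, ending imperfect authentic cadence) and a large consequent (phrases 3–4, ending perfect authentic cadence). The consequent spans measures 9-16.

measures 9–16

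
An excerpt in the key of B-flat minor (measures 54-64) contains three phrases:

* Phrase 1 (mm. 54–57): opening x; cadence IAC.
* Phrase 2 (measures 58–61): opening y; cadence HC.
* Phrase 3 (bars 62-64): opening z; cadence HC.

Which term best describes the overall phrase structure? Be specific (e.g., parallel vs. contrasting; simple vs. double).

phrase group

The final phrase closes with a half cadence, which is not stronger than the preceding half cadence; the 3 phrases lack an overall antecedent–consequent design and so form a phrase group.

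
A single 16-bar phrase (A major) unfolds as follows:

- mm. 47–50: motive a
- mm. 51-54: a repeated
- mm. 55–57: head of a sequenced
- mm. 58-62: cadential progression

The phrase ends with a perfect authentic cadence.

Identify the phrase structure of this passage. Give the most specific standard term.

Basic idea (mm. 47-50) + its repetition (mm. 51–54) form the presentation; fragmentation and cadence (measures 55–62) form the continuation — the 16-bar whole is a sentence.

sentence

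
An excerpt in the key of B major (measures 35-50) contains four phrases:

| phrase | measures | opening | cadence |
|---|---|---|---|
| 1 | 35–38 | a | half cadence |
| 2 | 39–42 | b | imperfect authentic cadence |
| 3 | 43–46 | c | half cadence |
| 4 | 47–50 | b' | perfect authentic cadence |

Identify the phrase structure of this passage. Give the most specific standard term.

Four phrases in two halves: the first half (bars 35-42) ends with an imperfect authentic cadence, the second (mm. 43-50) with a perfect authentic cadence — a large antecedent–consequent pair, i.e. a double period.
Phrase 3 begins with different material from phrase 1, making it contrasting.

contrasting double period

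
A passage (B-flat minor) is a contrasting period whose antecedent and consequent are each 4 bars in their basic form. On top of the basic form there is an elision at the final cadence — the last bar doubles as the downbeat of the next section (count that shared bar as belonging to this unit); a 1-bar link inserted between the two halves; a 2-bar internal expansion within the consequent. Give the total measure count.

Basic contrasting period: 4 + 4 = 8 bars.
8 (basic form) + 1 (link) + 2 (internal expansion) = 11.
The elision shares a bar with the next section but does not change this unit's count.

11 measures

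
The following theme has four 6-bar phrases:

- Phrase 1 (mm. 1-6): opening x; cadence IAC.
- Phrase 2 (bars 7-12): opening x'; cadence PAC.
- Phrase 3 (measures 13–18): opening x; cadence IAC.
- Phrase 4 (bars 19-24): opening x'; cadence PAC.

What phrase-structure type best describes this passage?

The cadence pattern IAC–PAC–IAC–PAC is weak–strong twice, and phrases 3–4 restate phrases 1–2: a period heard twice, not a double period (which would end weakly at phrase 2).

repeated period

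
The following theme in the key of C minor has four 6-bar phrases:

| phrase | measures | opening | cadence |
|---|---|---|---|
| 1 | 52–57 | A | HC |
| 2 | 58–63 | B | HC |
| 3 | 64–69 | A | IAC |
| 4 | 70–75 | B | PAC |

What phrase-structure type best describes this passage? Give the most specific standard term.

Four phrases in two halves: the first half (mm. 52–63) ends with a half cadence, the second (mm. 64–75) with a perfect authentic cadence — a large antecedent–consequent pair, i.e. a double period.
Phrase 3 begins with the same material as phrase 1, making it parallel.

parallel double period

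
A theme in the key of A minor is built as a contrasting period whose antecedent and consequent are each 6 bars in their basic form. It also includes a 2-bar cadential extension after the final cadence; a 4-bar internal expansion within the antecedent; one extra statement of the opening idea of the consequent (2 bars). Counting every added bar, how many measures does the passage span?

Basic contrasting period: 6 + 6 = 12 bars.
12 (basic form) + 2 (cadential extension) + 4 (internal expansion) + 2 (extra statement) = 20.

20 measures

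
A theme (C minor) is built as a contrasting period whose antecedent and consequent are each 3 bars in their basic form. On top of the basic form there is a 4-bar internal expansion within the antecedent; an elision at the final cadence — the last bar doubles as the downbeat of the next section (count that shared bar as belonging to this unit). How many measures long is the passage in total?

Basic contrasting period: 3 + 3 = 6 bars.
6 (basic form) + 4 (internal expansion) = 10.
The elision shares a bar with the next section but does not change this unit's count.

10 measures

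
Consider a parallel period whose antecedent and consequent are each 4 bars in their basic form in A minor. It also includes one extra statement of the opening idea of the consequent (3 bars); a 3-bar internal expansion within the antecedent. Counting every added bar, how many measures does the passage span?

Basic parallel period: 4 + 4 = 8 bars.
8 (basic form) + 3 (extra statement) + 3 (internal expansion) = 14.

14 measures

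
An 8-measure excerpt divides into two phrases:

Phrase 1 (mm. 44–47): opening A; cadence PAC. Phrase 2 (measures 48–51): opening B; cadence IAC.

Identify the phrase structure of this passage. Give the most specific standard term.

phrase group

The second phrase closes with an imperfect authentic cadence, which is not stronger than the first phrase's perfect authentic cadence; without a weak→strong cadential pair there is no antecedent–consequent relationship, so this is a phrase group rather than a period.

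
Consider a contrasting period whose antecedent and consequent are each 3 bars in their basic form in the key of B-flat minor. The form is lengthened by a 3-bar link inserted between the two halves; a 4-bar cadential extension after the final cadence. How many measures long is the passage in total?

13 measures

Basic contrasting period: 3 + 3 = 6 bars.
6 (basic form) + 3 (link) + 4 (cadential extension) = 13.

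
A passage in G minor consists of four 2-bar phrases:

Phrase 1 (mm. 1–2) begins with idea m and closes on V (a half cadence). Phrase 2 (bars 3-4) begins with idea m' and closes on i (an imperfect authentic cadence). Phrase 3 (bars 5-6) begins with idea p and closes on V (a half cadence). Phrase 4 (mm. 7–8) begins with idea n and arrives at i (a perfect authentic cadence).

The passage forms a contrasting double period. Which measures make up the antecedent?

measures 1–4

In a double period the four phrases pair into a large antecedent (phrases 1–2, ending imperfect authentic cadence) and a large consequent (phrases 3–4, ending perfect authentic cadence). The antecedent spans mm. 1-4.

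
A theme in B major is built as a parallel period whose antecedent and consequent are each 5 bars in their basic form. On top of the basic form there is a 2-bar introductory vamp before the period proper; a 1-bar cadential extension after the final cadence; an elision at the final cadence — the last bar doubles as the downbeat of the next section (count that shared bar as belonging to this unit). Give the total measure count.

13 measures

Basic parallel period: 5 + 5 = 10 bars.
10 (basic form) + 2 (introduction) + 1 (cadential extension) = 13.
The elision shares a bar with the next section but does not change this unit's count.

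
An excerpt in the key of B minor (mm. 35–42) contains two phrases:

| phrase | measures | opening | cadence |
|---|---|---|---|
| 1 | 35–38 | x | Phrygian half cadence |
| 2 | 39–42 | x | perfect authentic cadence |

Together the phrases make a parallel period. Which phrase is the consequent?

The phrase ending with the weaker cadence (Phrygian half cadence) is the antecedent; the one ending more conclusively (perfect authentic cadence) is the consequent. The consequent is phrase 2.

phrase 2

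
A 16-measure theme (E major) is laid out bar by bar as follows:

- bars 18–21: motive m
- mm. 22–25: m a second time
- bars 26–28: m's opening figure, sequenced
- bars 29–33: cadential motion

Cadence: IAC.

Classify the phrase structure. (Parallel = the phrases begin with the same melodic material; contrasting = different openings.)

sentence

Basic idea (mm. 18–21) + its repetition (mm. 22–25) form the presentation; fragmentation and cadence (mm. 26–33) form the continuation — the 16-bar whole is a sentence.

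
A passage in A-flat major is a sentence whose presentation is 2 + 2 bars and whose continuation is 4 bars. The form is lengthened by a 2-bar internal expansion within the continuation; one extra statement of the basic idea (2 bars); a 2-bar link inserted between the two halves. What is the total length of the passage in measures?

Basic sentence: 2 + 2 + 4 = 8 bars.
8 (basic form) + 2 (internal expansion) + 2 (extra statement) + 2 (link) = 14.

14 measures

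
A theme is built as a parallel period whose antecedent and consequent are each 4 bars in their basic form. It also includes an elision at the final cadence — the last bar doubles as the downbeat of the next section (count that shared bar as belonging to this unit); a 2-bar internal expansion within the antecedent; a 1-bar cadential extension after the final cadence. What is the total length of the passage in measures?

11 measures

Basic parallel period: 4 + 4 = 8 bars.
8 (basic form) + 2 (internal expansion) + 1 (cadential extension) = 11.
The elision shares a bar with the next section but does not change this unit's count.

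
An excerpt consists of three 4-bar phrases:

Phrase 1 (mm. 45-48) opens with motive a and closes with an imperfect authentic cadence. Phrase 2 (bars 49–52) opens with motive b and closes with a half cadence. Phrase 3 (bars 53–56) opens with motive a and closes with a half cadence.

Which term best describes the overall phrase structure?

phrase group

The final phrase closes with a half cadence, which is not stronger than the preceding half cadence; the 3 phrases lack an overall antecedent–consequent design and so form a phrase group.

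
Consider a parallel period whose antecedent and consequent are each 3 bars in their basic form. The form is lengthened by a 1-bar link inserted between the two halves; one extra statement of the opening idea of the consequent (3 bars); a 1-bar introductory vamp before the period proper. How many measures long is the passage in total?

Basic parallel period: 3 + 3 = 6 bars.
6 (basic form) + 1 (link) + 3 (extra statement) + 1 (introduction) = 11.

11 measures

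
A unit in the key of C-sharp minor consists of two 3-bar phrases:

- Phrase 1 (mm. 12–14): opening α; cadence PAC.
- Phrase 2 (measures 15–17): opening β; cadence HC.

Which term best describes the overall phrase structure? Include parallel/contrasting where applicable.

The second phrase closes with a half cadence, which is not stronger than the first phrase's perfect authentic cadence; without a weak→strong cadential pair there is no antecedent–consequent relationship, so this is a phrase group rather than a period.

phrase group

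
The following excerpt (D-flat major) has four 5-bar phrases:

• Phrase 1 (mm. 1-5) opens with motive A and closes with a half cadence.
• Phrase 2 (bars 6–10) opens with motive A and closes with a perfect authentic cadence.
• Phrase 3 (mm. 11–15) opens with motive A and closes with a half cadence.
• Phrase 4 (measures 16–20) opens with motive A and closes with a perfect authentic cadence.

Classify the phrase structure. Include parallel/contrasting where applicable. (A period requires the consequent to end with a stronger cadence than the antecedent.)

repeated period

The cadence pattern HC–PAC–HC–PAC is weak–strong twice, and phrases 3–4 restate phrases 1–2: a period heard twice, not a double period (which would end weakly at phrase 2).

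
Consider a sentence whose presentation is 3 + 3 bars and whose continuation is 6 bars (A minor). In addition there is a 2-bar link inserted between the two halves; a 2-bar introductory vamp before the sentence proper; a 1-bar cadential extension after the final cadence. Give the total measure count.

17 measures

Basic sentence: 3 + 3 + 6 = 12 bars.
12 (basic form) + 2 (link) + 2 (introduction) + 1 (cadential extension) = 17.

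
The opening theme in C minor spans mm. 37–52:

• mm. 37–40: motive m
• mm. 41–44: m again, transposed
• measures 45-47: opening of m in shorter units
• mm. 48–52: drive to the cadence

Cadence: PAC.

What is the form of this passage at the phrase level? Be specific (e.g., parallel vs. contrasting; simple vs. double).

sentence

Basic idea (bars 37-40) + its repetition (mm. 41–44) form the presentation; fragmentation and cadence (mm. 45–52) form the continuation — the 16-bar whole is a sentence.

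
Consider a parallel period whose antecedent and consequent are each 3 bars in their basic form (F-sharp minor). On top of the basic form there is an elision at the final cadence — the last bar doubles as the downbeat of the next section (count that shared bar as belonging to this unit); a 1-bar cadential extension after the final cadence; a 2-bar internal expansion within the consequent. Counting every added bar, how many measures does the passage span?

9 measures

Basic parallel period: 3 + 3 = 6 bars.
6 (basic form) + 1 (cadential extension) + 2 (internal expansion) = 9.
The elision shares a bar with the next section but does not change this unit's count.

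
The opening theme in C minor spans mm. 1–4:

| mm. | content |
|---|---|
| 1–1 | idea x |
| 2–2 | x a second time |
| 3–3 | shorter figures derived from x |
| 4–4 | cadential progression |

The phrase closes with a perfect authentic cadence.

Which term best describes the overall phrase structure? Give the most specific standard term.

sentence

Basic idea (bar 1) + its repetition (m. 2) form the presentation; fragmentation and cadence (measures 3-4) form the continuation — the 4-bar whole is a sentence.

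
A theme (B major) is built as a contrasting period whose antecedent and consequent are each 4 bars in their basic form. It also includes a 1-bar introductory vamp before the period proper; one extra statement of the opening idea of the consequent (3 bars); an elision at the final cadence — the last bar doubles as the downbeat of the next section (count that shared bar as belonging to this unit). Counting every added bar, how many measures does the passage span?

12 measures

Basic contrasting period: 4 + 4 = 8 bars.
8 (basic form) + 1 (introduction) + 3 (extra statement) = 12.
The elision shares a bar with the next section but does not change this unit's count.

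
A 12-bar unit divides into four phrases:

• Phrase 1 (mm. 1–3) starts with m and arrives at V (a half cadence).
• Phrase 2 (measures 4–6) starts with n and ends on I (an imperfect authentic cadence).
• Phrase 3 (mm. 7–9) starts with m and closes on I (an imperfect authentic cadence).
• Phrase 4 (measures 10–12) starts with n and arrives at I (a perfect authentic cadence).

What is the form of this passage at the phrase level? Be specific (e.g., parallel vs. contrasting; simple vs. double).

parallel double period

Four phrases in two halves: the first half (mm. 1–6) ends with an imperfect authentic cadence, the second (bars 7–12) with a perfect authentic cadence — a large antecedent–consequent pair, i.e. a double period.
Phrase 3 begins with the same material as phrase 1, making it parallel.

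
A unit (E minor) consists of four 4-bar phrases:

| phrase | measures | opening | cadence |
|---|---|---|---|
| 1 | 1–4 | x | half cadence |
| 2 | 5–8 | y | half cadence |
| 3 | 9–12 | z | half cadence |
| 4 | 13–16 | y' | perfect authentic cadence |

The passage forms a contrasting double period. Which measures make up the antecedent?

In a double period the first pair of phrases (ending half cadence) is the large antecedent and the second pair (ending perfect authentic cadence) is the large consequent; the antecedent is measures 1–8.

measures 1–8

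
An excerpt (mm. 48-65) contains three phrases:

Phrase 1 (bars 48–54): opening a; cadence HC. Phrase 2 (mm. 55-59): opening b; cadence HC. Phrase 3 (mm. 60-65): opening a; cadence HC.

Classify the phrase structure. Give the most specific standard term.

The final phrase closes with a half cadence, which is not stronger than the preceding half cadence; the 3 phrases lack an overall antecedent–consequent design and so form a phrase group.

phrase group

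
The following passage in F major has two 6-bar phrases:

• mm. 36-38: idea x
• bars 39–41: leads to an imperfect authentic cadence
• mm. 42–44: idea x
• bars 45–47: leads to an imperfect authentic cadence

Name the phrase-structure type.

repeated phrase

Both phrases have the same opening (x) and the same cadence (imperfect authentic cadence): the second is a restatement, not a consequent, so this is a repeated phrase rather than a period.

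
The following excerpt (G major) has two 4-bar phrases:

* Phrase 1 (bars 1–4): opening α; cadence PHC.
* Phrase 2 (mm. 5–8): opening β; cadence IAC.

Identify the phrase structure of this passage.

Phrase 1 ends with a Phrygian half cadence (weaker) and phrase 2 with an imperfect authentic cadence (stronger): antecedent + consequent = a period.
The two phrases open with different material (α / β), so the period is contrasting.

contrasting period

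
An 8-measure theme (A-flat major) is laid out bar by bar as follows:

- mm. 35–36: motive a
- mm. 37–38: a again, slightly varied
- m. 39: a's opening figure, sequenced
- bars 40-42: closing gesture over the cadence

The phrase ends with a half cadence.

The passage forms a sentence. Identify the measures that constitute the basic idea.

measures 35–36

The presentation of a sentence is the basic idea (mm. 35-36) plus its repetition (mm. 37-38); the basic idea is therefore mm. 35–36.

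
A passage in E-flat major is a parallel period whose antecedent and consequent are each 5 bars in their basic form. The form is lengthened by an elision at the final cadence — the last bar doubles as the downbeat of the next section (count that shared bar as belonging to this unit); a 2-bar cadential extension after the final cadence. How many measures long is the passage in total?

12 measures

Basic parallel period: 5 + 5 = 10 bars.
10 (basic form) + 2 (cadential extension) = 12.
The elision shares a bar with the next section but does not change this unit's count.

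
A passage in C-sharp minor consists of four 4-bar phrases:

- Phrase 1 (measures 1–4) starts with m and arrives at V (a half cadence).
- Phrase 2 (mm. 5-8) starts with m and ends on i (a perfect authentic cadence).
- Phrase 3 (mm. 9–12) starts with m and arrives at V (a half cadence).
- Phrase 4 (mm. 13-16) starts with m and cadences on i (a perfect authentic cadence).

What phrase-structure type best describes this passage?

The cadence pattern HC–PAC–HC–PAC is weak–strong twice, and phrases 3–4 restate phrases 1–2: a period heard twice, not a double period (which would end weakly at phrase 2).

repeated period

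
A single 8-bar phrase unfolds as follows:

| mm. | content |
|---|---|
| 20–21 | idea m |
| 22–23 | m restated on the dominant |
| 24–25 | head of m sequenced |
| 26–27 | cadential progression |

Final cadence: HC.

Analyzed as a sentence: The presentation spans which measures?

measures 20–23

The presentation of a sentence is the basic idea (bars 20-21) plus its repetition (measures 22-23); the presentation is therefore measures 20-23.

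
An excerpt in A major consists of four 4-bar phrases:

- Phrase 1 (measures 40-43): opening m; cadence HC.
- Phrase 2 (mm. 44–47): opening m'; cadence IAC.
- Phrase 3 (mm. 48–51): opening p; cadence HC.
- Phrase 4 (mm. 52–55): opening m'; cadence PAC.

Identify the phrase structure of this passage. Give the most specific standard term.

contrasting double period

Four phrases in two halves: the first half (mm. 40-47) ends with an imperfect authentic cadence, the second (measures 48–55) with a perfect authentic cadence — a large antecedent–consequent pair, i.e. a double period.
Phrase 3 begins with different material from phrase 1, making it contrasting.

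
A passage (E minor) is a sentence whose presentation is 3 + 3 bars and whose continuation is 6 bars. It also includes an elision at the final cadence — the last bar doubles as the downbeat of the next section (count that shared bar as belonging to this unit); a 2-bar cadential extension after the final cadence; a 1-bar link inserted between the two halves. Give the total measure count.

Basic sentence: 3 + 3 + 6 = 12 bars.
12 (basic form) + 2 (cadential extension) + 1 (link) = 15.
The elision shares a bar with the next section but does not change this unit's count.

15 measures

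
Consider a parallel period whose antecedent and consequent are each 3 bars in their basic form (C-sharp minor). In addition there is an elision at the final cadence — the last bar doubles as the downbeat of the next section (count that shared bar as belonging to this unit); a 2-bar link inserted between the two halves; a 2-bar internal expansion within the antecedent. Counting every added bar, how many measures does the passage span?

10 measures

Basic parallel period: 3 + 3 = 6 bars.
6 (basic form) + 2 (link) + 2 (internal expansion) = 10.
The elision shares a bar with the next section but does not change this unit's count.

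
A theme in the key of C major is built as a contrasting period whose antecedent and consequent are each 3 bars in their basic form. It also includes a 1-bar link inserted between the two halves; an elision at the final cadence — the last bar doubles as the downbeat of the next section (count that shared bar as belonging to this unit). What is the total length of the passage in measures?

Basic contrasting period: 3 + 3 = 6 bars.
6 (basic form) + 1 (link) = 7.
The elision shares a bar with the next section but does not change this unit's count.

7 measures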